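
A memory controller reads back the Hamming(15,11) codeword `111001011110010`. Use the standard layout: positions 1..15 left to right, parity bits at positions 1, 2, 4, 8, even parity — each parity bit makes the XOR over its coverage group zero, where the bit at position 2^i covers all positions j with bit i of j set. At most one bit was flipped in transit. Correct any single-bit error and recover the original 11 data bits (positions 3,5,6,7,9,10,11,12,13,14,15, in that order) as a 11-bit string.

10101110010

s1: b1⊕b3⊕b5⊕b7⊕b9⊕b11⊕b13⊕b15 = 1⊕1⊕0⊕0⊕1⊕1⊕0⊕0 = 0
s2: b2⊕b3⊕b6⊕b7⊕b10⊕b11⊕b14⊕b15 = 1⊕1⊕1⊕0⊕1⊕1⊕1⊕0 = 0
s4: b4⊕b5⊕b6⊕b7⊕b12⊕b13⊕b14⊕b15 = 0⊕0⊕1⊕0⊕0⊕0⊕1⊕0 = 0
s8: b8⊕b9⊕b10⊕b11⊕b12⊕b13⊕b14⊕b15 = 1⊕1⊕1⊕1⊕0⊕0⊕1⊕0 = 1
Syndrome (s8...s1) = 1000 → position 8.
Flip bit 8: corrected codeword = 111001001110010
Data bits at positions 3,5,6,7,9,10,11,12,13,14,15: 10101110010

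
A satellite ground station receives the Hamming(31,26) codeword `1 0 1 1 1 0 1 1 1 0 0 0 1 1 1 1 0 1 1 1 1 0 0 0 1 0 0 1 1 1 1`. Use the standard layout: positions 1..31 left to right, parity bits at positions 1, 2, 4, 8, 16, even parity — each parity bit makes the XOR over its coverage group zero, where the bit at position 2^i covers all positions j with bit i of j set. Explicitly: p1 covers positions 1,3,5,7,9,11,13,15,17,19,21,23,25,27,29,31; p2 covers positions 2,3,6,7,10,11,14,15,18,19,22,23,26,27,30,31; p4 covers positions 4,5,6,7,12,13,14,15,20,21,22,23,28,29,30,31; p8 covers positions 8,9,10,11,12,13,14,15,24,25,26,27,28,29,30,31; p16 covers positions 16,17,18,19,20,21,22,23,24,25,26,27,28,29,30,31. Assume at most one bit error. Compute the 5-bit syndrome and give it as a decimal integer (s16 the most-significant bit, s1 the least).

s1: b1⊕b3⊕b5⊕b7⊕b9⊕b11⊕b13⊕b15⊕b17⊕b19⊕b21⊕b23⊕b25⊕b27⊕b29⊕b31 = 1⊕1⊕1⊕1⊕1⊕0⊕1⊕1⊕0⊕1⊕1⊕0⊕1⊕0⊕1⊕1 = 0
s2: b2⊕b3⊕b6⊕b7⊕b10⊕b11⊕b14⊕b15⊕b18⊕b19⊕b22⊕b23⊕b26⊕b27⊕b30⊕b31 = 0⊕1⊕0⊕1⊕0⊕0⊕1⊕1⊕1⊕1⊕0⊕0⊕0⊕0⊕1⊕1 = 0
s4: b4⊕b5⊕b6⊕b7⊕b12⊕b13⊕b14⊕b15⊕b20⊕b21⊕b22⊕b23⊕b28⊕b29⊕b30⊕b31 = 1⊕1⊕0⊕1⊕0⊕1⊕1⊕1⊕1⊕1⊕0⊕0⊕1⊕1⊕1⊕1 = 0
s8: b8⊕b9⊕b10⊕b11⊕b12⊕b13⊕b14⊕b15⊕b24⊕b25⊕b26⊕b27⊕b28⊕b29⊕b30⊕b31 = 1⊕1⊕0⊕0⊕0⊕1⊕1⊕1⊕0⊕1⊕0⊕0⊕1⊕1⊕1⊕1 = 0
s16: b16⊕b17⊕b18⊕b19⊕b20⊕b21⊕b22⊕b23⊕b24⊕b25⊕b26⊕b27⊕b28⊕b29⊕b30⊕b31 = 1⊕0⊕1⊕1⊕1⊕1⊕0⊕0⊕0⊕1⊕0⊕0⊕1⊕1⊕1⊕1 = 0
Syndrome (s16...s1) = 00000 → position 0 (no error).

0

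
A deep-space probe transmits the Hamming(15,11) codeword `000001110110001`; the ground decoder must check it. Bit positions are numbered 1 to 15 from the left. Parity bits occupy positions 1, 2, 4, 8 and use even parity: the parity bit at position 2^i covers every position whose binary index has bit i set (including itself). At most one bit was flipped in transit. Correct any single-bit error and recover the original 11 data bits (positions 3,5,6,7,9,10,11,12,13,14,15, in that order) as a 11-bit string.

s1: b1⊕b3⊕b5⊕b7⊕b9⊕b11⊕b13⊕b15 = 0⊕0⊕0⊕1⊕0⊕1⊕0⊕1 = 1
s2: b2⊕b3⊕b6⊕b7⊕b10⊕b11⊕b14⊕b15 = 0⊕0⊕1⊕1⊕1⊕1⊕0⊕1 = 1
s4: b4⊕b5⊕b6⊕b7⊕b12⊕b13⊕b14⊕b15 = 0⊕0⊕1⊕1⊕0⊕0⊕0⊕1 = 1
s8: b8⊕b9⊕b10⊕b11⊕b12⊕b13⊕b14⊕b15 = 1⊕0⊕1⊕1⊕0⊕0⊕0⊕1 = 0
Syndrome (s8...s1) = 0111 → position 7.
Flip bit 7: corrected codeword = 000001010110001
Data bits at positions 3,5,6,7,9,10,11,12,13,14,15: 00100110001

00100110001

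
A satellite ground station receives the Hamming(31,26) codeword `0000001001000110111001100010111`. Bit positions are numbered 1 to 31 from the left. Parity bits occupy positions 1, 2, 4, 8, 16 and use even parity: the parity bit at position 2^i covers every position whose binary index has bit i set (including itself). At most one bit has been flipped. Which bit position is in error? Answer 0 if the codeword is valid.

26

s1: b1⊕b3⊕b5⊕b7⊕b9⊕b11⊕b13⊕b15⊕b17⊕b19⊕b21⊕b23⊕b25⊕b27⊕b29⊕b31 = 0⊕0⊕0⊕1⊕0⊕0⊕0⊕1⊕1⊕1⊕0⊕1⊕0⊕1⊕1⊕1 = 0
s2: b2⊕b3⊕b6⊕b7⊕b10⊕b11⊕b14⊕b15⊕b18⊕b19⊕b22⊕b23⊕b26⊕b27⊕b30⊕b31 = 0⊕0⊕0⊕1⊕1⊕0⊕1⊕1⊕1⊕1⊕1⊕1⊕0⊕1⊕1⊕1 = 1
s4: b4⊕b5⊕b6⊕b7⊕b12⊕b13⊕b14⊕b15⊕b20⊕b21⊕b22⊕b23⊕b28⊕b29⊕b30⊕b31 = 0⊕0⊕0⊕1⊕0⊕0⊕1⊕1⊕0⊕0⊕1⊕1⊕0⊕1⊕1⊕1 = 0
s8: b8⊕b9⊕b10⊕b11⊕b12⊕b13⊕b14⊕b15⊕b24⊕b25⊕b26⊕b27⊕b28⊕b29⊕b30⊕b31 = 0⊕0⊕1⊕0⊕0⊕0⊕1⊕1⊕0⊕0⊕0⊕1⊕0⊕1⊕1⊕1 = 1
s16: b16⊕b17⊕b18⊕b19⊕b20⊕b21⊕b22⊕b23⊕b24⊕b25⊕b26⊕b27⊕b28⊕b29⊕b30⊕b31 = 0⊕1⊕1⊕1⊕0⊕0⊕1⊕1⊕0⊕0⊕0⊕1⊕0⊕1⊕1⊕1 = 1
Syndrome (s16...s1) = 11010 → position 26.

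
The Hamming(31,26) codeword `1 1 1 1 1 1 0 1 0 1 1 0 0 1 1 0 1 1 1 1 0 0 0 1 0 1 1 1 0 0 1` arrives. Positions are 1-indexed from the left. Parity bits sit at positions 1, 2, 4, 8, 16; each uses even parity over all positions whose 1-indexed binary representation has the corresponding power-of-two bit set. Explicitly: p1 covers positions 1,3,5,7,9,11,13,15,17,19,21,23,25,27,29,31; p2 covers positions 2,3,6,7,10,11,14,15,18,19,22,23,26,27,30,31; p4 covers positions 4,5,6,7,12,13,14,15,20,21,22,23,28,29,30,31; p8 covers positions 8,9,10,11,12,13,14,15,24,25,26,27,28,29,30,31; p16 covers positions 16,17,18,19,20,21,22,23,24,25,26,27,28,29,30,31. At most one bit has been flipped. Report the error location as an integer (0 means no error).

17

s1: b1⊕b3⊕b5⊕b7⊕b9⊕b11⊕b13⊕b15⊕b17⊕b19⊕b21⊕b23⊕b25⊕b27⊕b29⊕b31 = 1⊕1⊕1⊕0⊕0⊕1⊕0⊕1⊕1⊕1⊕0⊕0⊕0⊕1⊕0⊕1 = 1
s2: b2⊕b3⊕b6⊕b7⊕b10⊕b11⊕b14⊕b15⊕b18⊕b19⊕b22⊕b23⊕b26⊕b27⊕b30⊕b31 = 1⊕1⊕1⊕0⊕1⊕1⊕1⊕1⊕1⊕1⊕0⊕0⊕1⊕1⊕0⊕1 = 0
s4: b4⊕b5⊕b6⊕b7⊕b12⊕b13⊕b14⊕b15⊕b20⊕b21⊕b22⊕b23⊕b28⊕b29⊕b30⊕b31 = 1⊕1⊕1⊕0⊕0⊕0⊕1⊕1⊕1⊕0⊕0⊕0⊕1⊕0⊕0⊕1 = 0
s8: b8⊕b9⊕b10⊕b11⊕b12⊕b13⊕b14⊕b15⊕b24⊕b25⊕b26⊕b27⊕b28⊕b29⊕b30⊕b31 = 1⊕0⊕1⊕1⊕0⊕0⊕1⊕1⊕1⊕0⊕1⊕1⊕1⊕0⊕0⊕1 = 0
s16: b16⊕b17⊕b18⊕b19⊕b20⊕b21⊕b22⊕b23⊕b24⊕b25⊕b26⊕b27⊕b28⊕b29⊕b30⊕b31 = 0⊕1⊕1⊕1⊕1⊕0⊕0⊕0⊕1⊕0⊕1⊕1⊕1⊕0⊕0⊕1 = 1
Syndrome (s16...s1) = 10001 → position 17.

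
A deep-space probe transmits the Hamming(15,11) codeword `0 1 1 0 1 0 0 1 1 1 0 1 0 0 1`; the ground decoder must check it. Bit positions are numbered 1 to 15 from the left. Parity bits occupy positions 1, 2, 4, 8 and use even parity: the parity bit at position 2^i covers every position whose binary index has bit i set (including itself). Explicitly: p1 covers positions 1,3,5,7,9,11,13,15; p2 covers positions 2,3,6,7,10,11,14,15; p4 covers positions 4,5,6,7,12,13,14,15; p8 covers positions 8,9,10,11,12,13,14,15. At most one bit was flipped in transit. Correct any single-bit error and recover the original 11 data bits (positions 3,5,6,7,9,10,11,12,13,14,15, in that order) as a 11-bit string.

11001100001

s1: b1⊕b3⊕b5⊕b7⊕b9⊕b11⊕b13⊕b15 = 0⊕1⊕1⊕0⊕1⊕0⊕0⊕1 = 0
s2: b2⊕b3⊕b6⊕b7⊕b10⊕b11⊕b14⊕b15 = 1⊕1⊕0⊕0⊕1⊕0⊕0⊕1 = 0
s4: b4⊕b5⊕b6⊕b7⊕b12⊕b13⊕b14⊕b15 = 0⊕1⊕0⊕0⊕1⊕0⊕0⊕1 = 1
s8: b8⊕b9⊕b10⊕b11⊕b12⊕b13⊕b14⊕b15 = 1⊕1⊕1⊕0⊕1⊕0⊕0⊕1 = 1
Syndrome (s8...s1) = 1100 → position 12.
Flip bit 12: corrected codeword = 011010011100001
Data bits at positions 3,5,6,7,9,10,11,12,13,14,15: 11001100001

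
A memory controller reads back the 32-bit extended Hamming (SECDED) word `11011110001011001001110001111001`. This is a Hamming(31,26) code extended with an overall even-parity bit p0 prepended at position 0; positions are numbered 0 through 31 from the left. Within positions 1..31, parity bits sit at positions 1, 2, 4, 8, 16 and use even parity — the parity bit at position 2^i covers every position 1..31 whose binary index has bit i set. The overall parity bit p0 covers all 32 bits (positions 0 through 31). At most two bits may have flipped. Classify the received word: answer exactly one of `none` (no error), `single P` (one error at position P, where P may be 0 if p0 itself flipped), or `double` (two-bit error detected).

double

s1: b1⊕b3⊕b5⊕b7⊕b9⊕b11⊕b13⊕b15⊕b17⊕b19⊕b21⊕b23⊕b25⊕b27⊕b29⊕b31 = 1⊕1⊕1⊕0⊕0⊕0⊕1⊕0⊕0⊕1⊕1⊕0⊕1⊕1⊕0⊕1 = 1
s2: b2⊕b3⊕b6⊕b7⊕b10⊕b11⊕b14⊕b15⊕b18⊕b19⊕b22⊕b23⊕b26⊕b27⊕b30⊕b31 = 0⊕1⊕1⊕0⊕1⊕0⊕0⊕0⊕0⊕1⊕0⊕0⊕1⊕1⊕0⊕1 = 1
s4: b4⊕b5⊕b6⊕b7⊕b12⊕b13⊕b14⊕b15⊕b20⊕b21⊕b22⊕b23⊕b28⊕b29⊕b30⊕b31 = 1⊕1⊕1⊕0⊕1⊕1⊕0⊕0⊕1⊕1⊕0⊕0⊕1⊕0⊕0⊕1 = 1
s8: b8⊕b9⊕b10⊕b11⊕b12⊕b13⊕b14⊕b15⊕b24⊕b25⊕b26⊕b27⊕b28⊕b29⊕b30⊕b31 = 0⊕0⊕1⊕0⊕1⊕1⊕0⊕0⊕0⊕1⊕1⊕1⊕1⊕0⊕0⊕1 = 0
s16: b16⊕b17⊕b18⊕b19⊕b20⊕b21⊕b22⊕b23⊕b24⊕b25⊕b26⊕b27⊕b28⊕b29⊕b30⊕b31 = 1⊕0⊕0⊕1⊕1⊕1⊕0⊕0⊕0⊕1⊕1⊕1⊕1⊕0⊕0⊕1 = 1
Syndrome (s16...s1) = 10111 → position 23.
Overall parity (XOR of all 32 bits, including p0): 1⊕1⊕0⊕1⊕1⊕1⊕1⊕0⊕0⊕0⊕1⊕0⊕1⊕1⊕0⊕0⊕1⊕0⊕0⊕1⊕1⊕1⊕0⊕0⊕0⊕1⊕1⊕1⊕1⊕0⊕0⊕1 = 0
Overall=0, syndrome position=23 → double-bit error detected (uncorrectable).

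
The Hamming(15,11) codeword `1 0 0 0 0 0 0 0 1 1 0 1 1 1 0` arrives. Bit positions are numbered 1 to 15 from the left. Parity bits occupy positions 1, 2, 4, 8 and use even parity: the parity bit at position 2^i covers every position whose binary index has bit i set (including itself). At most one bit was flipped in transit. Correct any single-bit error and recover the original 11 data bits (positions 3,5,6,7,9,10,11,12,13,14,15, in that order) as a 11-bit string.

s1: b1⊕b3⊕b5⊕b7⊕b9⊕b11⊕b13⊕b15 = 1⊕0⊕0⊕0⊕1⊕0⊕1⊕0 = 1
s2: b2⊕b3⊕b6⊕b7⊕b10⊕b11⊕b14⊕b15 = 0⊕0⊕0⊕0⊕1⊕0⊕1⊕0 = 0
s4: b4⊕b5⊕b6⊕b7⊕b12⊕b13⊕b14⊕b15 = 0⊕0⊕0⊕0⊕1⊕1⊕1⊕0 = 1
s8: b8⊕b9⊕b10⊕b11⊕b12⊕b13⊕b14⊕b15 = 0⊕1⊕1⊕0⊕1⊕1⊕1⊕0 = 1
Syndrome (s8...s1) = 1101 → position 13.
Flip bit 13: corrected codeword = 100000001101010
Data bits at positions 3,5,6,7,9,10,11,12,13,14,15: 00001101010

00001101010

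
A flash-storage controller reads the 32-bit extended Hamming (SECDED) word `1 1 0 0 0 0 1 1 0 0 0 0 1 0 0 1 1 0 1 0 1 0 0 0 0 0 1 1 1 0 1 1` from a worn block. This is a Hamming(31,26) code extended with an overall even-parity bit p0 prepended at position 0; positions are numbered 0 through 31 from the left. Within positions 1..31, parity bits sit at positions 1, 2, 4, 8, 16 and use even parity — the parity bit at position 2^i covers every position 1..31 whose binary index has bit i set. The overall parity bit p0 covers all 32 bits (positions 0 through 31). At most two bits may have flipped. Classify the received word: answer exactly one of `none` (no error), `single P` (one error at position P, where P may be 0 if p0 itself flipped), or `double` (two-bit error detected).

double

s1: b1⊕b3⊕b5⊕b7⊕b9⊕b11⊕b13⊕b15⊕b17⊕b19⊕b21⊕b23⊕b25⊕b27⊕b29⊕b31 = 1⊕0⊕0⊕1⊕0⊕0⊕0⊕1⊕0⊕0⊕0⊕0⊕0⊕1⊕0⊕1 = 1
s2: b2⊕b3⊕b6⊕b7⊕b10⊕b11⊕b14⊕b15⊕b18⊕b19⊕b22⊕b23⊕b26⊕b27⊕b30⊕b31 = 0⊕0⊕1⊕1⊕0⊕0⊕0⊕1⊕1⊕0⊕0⊕0⊕1⊕1⊕1⊕1 = 0
s4: b4⊕b5⊕b6⊕b7⊕b12⊕b13⊕b14⊕b15⊕b20⊕b21⊕b22⊕b23⊕b28⊕b29⊕b30⊕b31 = 0⊕0⊕1⊕1⊕1⊕0⊕0⊕1⊕1⊕0⊕0⊕0⊕1⊕0⊕1⊕1 = 0
s8: b8⊕b9⊕b10⊕b11⊕b12⊕b13⊕b14⊕b15⊕b24⊕b25⊕b26⊕b27⊕b28⊕b29⊕b30⊕b31 = 0⊕0⊕0⊕0⊕1⊕0⊕0⊕1⊕0⊕0⊕1⊕1⊕1⊕0⊕1⊕1 = 1
s16: b16⊕b17⊕b18⊕b19⊕b20⊕b21⊕b22⊕b23⊕b24⊕b25⊕b26⊕b27⊕b28⊕b29⊕b30⊕b31 = 1⊕0⊕1⊕0⊕1⊕0⊕0⊕0⊕0⊕0⊕1⊕1⊕1⊕0⊕1⊕1 = 0
Syndrome (s16...s1) = 01001 → position 9.
Overall parity (XOR of all 32 bits, including p0): 1⊕1⊕0⊕0⊕0⊕0⊕1⊕1⊕0⊕0⊕0⊕0⊕1⊕0⊕0⊕1⊕1⊕0⊕1⊕0⊕1⊕0⊕0⊕0⊕0⊕0⊕1⊕1⊕1⊕0⊕1⊕1 = 0
Overall=0, syndrome position=9 → double-bit error detected (uncorrectable).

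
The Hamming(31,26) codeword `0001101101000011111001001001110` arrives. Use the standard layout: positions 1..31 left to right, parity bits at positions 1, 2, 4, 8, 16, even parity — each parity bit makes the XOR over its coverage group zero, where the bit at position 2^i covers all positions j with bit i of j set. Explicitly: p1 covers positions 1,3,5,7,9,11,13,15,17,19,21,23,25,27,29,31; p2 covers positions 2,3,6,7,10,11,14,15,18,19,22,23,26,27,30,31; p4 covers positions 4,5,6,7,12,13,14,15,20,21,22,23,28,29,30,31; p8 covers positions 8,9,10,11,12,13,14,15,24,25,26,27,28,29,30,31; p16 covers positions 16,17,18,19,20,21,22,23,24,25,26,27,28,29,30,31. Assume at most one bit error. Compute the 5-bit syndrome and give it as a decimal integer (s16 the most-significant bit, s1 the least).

s1: b1⊕b3⊕b5⊕b7⊕b9⊕b11⊕b13⊕b15⊕b17⊕b19⊕b21⊕b23⊕b25⊕b27⊕b29⊕b31 = 0⊕0⊕1⊕1⊕0⊕0⊕0⊕1⊕1⊕1⊕0⊕0⊕1⊕0⊕1⊕0 = 1
s2: b2⊕b3⊕b6⊕b7⊕b10⊕b11⊕b14⊕b15⊕b18⊕b19⊕b22⊕b23⊕b26⊕b27⊕b30⊕b31 = 0⊕0⊕0⊕1⊕1⊕0⊕0⊕1⊕1⊕1⊕1⊕0⊕0⊕0⊕1⊕0 = 1
s4: b4⊕b5⊕b6⊕b7⊕b12⊕b13⊕b14⊕b15⊕b20⊕b21⊕b22⊕b23⊕b28⊕b29⊕b30⊕b31 = 1⊕1⊕0⊕1⊕0⊕0⊕0⊕1⊕0⊕0⊕1⊕0⊕1⊕1⊕1⊕0 = 0
s8: b8⊕b9⊕b10⊕b11⊕b12⊕b13⊕b14⊕b15⊕b24⊕b25⊕b26⊕b27⊕b28⊕b29⊕b30⊕b31 = 1⊕0⊕1⊕0⊕0⊕0⊕0⊕1⊕0⊕1⊕0⊕0⊕1⊕1⊕1⊕0 = 1
s16: b16⊕b17⊕b18⊕b19⊕b20⊕b21⊕b22⊕b23⊕b24⊕b25⊕b26⊕b27⊕b28⊕b29⊕b30⊕b31 = 1⊕1⊕1⊕1⊕0⊕0⊕1⊕0⊕0⊕1⊕0⊕0⊕1⊕1⊕1⊕0 = 1
Syndrome (s16...s1) = 11011 → position 27.

27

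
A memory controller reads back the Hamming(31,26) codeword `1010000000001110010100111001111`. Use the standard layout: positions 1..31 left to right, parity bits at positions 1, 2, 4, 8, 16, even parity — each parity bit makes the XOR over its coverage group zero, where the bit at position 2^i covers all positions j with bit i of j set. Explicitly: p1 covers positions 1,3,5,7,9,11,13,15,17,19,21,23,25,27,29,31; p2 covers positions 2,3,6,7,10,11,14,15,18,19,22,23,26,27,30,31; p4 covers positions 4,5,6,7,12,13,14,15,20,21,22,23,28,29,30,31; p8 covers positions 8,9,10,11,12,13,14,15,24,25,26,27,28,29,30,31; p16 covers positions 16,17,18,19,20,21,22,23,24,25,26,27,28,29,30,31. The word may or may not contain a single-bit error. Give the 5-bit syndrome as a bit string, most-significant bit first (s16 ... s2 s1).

s1: b1⊕b3⊕b5⊕b7⊕b9⊕b11⊕b13⊕b15⊕b17⊕b19⊕b21⊕b23⊕b25⊕b27⊕b29⊕b31 = 1⊕1⊕0⊕0⊕0⊕0⊕1⊕1⊕0⊕0⊕0⊕1⊕1⊕0⊕1⊕1 = 0
s2: b2⊕b3⊕b6⊕b7⊕b10⊕b11⊕b14⊕b15⊕b18⊕b19⊕b22⊕b23⊕b26⊕b27⊕b30⊕b31 = 0⊕1⊕0⊕0⊕0⊕0⊕1⊕1⊕1⊕0⊕0⊕1⊕0⊕0⊕1⊕1 = 1
s4: b4⊕b5⊕b6⊕b7⊕b12⊕b13⊕b14⊕b15⊕b20⊕b21⊕b22⊕b23⊕b28⊕b29⊕b30⊕b31 = 0⊕0⊕0⊕0⊕0⊕1⊕1⊕1⊕1⊕0⊕0⊕1⊕1⊕1⊕1⊕1 = 1
s8: b8⊕b9⊕b10⊕b11⊕b12⊕b13⊕b14⊕b15⊕b24⊕b25⊕b26⊕b27⊕b28⊕b29⊕b30⊕b31 = 0⊕0⊕0⊕0⊕0⊕1⊕1⊕1⊕1⊕1⊕0⊕0⊕1⊕1⊕1⊕1 = 1
s16: b16⊕b17⊕b18⊕b19⊕b20⊕b21⊕b22⊕b23⊕b24⊕b25⊕b26⊕b27⊕b28⊕b29⊕b30⊕b31 = 0⊕0⊕1⊕0⊕1⊕0⊕0⊕1⊕1⊕1⊕0⊕0⊕1⊕1⊕1⊕1 = 1
Syndrome (s16...s1) = 11110 → position 30.

11110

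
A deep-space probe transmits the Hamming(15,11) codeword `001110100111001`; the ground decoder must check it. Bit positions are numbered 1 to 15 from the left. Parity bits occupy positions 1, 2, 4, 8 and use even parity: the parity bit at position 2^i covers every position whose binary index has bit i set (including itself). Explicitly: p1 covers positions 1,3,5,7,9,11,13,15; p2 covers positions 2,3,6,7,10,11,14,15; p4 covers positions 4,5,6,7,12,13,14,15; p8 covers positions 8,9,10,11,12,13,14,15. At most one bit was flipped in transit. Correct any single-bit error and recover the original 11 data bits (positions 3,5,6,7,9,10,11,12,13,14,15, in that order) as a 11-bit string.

11000111001

s1: b1⊕b3⊕b5⊕b7⊕b9⊕b11⊕b13⊕b15 = 0⊕1⊕1⊕1⊕0⊕1⊕0⊕1 = 1
s2: b2⊕b3⊕b6⊕b7⊕b10⊕b11⊕b14⊕b15 = 0⊕1⊕0⊕1⊕1⊕1⊕0⊕1 = 1
s4: b4⊕b5⊕b6⊕b7⊕b12⊕b13⊕b14⊕b15 = 1⊕1⊕0⊕1⊕1⊕0⊕0⊕1 = 1
s8: b8⊕b9⊕b10⊕b11⊕b12⊕b13⊕b14⊕b15 = 0⊕0⊕1⊕1⊕1⊕0⊕0⊕1 = 0
Syndrome (s8...s1) = 0111 → position 7.
Flip bit 7: corrected codeword = 001110000111001
Data bits at positions 3,5,6,7,9,10,11,12,13,14,15: 11000111001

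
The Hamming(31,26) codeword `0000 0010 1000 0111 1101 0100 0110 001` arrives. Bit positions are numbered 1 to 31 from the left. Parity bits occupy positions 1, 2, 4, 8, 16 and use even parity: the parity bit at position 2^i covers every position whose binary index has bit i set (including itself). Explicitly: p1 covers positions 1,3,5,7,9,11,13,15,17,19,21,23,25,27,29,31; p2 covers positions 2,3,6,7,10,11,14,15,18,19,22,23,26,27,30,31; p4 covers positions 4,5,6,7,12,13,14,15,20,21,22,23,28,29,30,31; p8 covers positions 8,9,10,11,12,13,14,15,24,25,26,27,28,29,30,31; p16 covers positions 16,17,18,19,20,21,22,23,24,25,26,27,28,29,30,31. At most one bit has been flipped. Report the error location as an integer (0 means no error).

s1: b1⊕b3⊕b5⊕b7⊕b9⊕b11⊕b13⊕b15⊕b17⊕b19⊕b21⊕b23⊕b25⊕b27⊕b29⊕b31 = 0⊕0⊕0⊕1⊕1⊕0⊕0⊕1⊕1⊕0⊕0⊕0⊕0⊕1⊕0⊕1 = 0
s2: b2⊕b3⊕b6⊕b7⊕b10⊕b11⊕b14⊕b15⊕b18⊕b19⊕b22⊕b23⊕b26⊕b27⊕b30⊕b31 = 0⊕0⊕0⊕1⊕0⊕0⊕1⊕1⊕1⊕0⊕1⊕0⊕1⊕1⊕0⊕1 = 0
s4: b4⊕b5⊕b6⊕b7⊕b12⊕b13⊕b14⊕b15⊕b20⊕b21⊕b22⊕b23⊕b28⊕b29⊕b30⊕b31 = 0⊕0⊕0⊕1⊕0⊕0⊕1⊕1⊕1⊕0⊕1⊕0⊕0⊕0⊕0⊕1 = 0
s8: b8⊕b9⊕b10⊕b11⊕b12⊕b13⊕b14⊕b15⊕b24⊕b25⊕b26⊕b27⊕b28⊕b29⊕b30⊕b31 = 0⊕1⊕0⊕0⊕0⊕0⊕1⊕1⊕0⊕0⊕1⊕1⊕0⊕0⊕0⊕1 = 0
s16: b16⊕b17⊕b18⊕b19⊕b20⊕b21⊕b22⊕b23⊕b24⊕b25⊕b26⊕b27⊕b28⊕b29⊕b30⊕b31 = 1⊕1⊕1⊕0⊕1⊕0⊕1⊕0⊕0⊕0⊕1⊕1⊕0⊕0⊕0⊕1 = 0
Syndrome (s16...s1) = 00000 → position 0 (no error).

0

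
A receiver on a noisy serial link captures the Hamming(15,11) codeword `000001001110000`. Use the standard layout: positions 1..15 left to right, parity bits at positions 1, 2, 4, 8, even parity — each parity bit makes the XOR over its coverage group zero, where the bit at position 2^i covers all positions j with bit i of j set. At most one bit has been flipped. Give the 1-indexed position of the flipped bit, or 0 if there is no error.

14

s1: b1⊕b3⊕b5⊕b7⊕b9⊕b11⊕b13⊕b15 = 0⊕0⊕0⊕0⊕1⊕1⊕0⊕0 = 0
s2: b2⊕b3⊕b6⊕b7⊕b10⊕b11⊕b14⊕b15 = 0⊕0⊕1⊕0⊕1⊕1⊕0⊕0 = 1
s4: b4⊕b5⊕b6⊕b7⊕b12⊕b13⊕b14⊕b15 = 0⊕0⊕1⊕0⊕0⊕0⊕0⊕0 = 1
s8: b8⊕b9⊕b10⊕b11⊕b12⊕b13⊕b14⊕b15 = 0⊕1⊕1⊕1⊕0⊕0⊕0⊕0 = 1
Syndrome (s8...s1) = 1110 → position 14.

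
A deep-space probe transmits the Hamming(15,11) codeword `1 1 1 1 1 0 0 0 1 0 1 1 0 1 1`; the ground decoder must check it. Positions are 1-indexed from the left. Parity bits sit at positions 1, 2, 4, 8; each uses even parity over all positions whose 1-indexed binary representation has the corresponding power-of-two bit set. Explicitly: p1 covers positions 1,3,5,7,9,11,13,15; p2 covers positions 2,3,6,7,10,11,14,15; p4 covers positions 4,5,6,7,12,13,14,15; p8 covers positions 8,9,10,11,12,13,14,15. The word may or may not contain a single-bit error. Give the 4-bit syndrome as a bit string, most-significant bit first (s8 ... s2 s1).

1110

s1: b1⊕b3⊕b5⊕b7⊕b9⊕b11⊕b13⊕b15 = 1⊕1⊕1⊕0⊕1⊕1⊕0⊕1 = 0
s2: b2⊕b3⊕b6⊕b7⊕b10⊕b11⊕b14⊕b15 = 1⊕1⊕0⊕0⊕0⊕1⊕1⊕1 = 1
s4: b4⊕b5⊕b6⊕b7⊕b12⊕b13⊕b14⊕b15 = 1⊕1⊕0⊕0⊕1⊕0⊕1⊕1 = 1
s8: b8⊕b9⊕b10⊕b11⊕b12⊕b13⊕b14⊕b15 = 0⊕1⊕0⊕1⊕1⊕0⊕1⊕1 = 1
Syndrome (s8...s1) = 1110 → position 14.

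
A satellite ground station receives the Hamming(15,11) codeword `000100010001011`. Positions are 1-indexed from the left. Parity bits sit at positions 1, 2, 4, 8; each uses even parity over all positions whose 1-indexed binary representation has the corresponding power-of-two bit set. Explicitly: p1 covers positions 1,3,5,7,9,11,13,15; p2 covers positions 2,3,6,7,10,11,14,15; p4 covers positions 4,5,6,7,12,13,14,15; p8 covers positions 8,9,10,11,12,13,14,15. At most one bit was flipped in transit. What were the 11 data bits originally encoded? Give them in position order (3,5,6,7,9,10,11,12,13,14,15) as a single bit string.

s1: b1⊕b3⊕b5⊕b7⊕b9⊕b11⊕b13⊕b15 = 0⊕0⊕0⊕0⊕0⊕0⊕0⊕1 = 1
s2: b2⊕b3⊕b6⊕b7⊕b10⊕b11⊕b14⊕b15 = 0⊕0⊕0⊕0⊕0⊕0⊕1⊕1 = 0
s4: b4⊕b5⊕b6⊕b7⊕b12⊕b13⊕b14⊕b15 = 1⊕0⊕0⊕0⊕1⊕0⊕1⊕1 = 0
s8: b8⊕b9⊕b10⊕b11⊕b12⊕b13⊕b14⊕b15 = 1⊕0⊕0⊕0⊕1⊕0⊕1⊕1 = 0
Syndrome (s8...s1) = 0001 → position 1.
Flip bit 1: corrected codeword = 100100010001011
Data bits at positions 3,5,6,7,9,10,11,12,13,14,15: 00000001011

00000001011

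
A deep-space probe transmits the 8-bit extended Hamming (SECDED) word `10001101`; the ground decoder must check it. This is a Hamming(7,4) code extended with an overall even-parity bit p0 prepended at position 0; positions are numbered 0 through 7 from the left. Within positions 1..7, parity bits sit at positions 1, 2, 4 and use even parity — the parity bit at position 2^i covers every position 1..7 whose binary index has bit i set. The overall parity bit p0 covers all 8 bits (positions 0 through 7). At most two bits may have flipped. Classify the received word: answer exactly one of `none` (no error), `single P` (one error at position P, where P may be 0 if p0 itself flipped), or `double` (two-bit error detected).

double

s1: b1⊕b3⊕b5⊕b7 = 0⊕0⊕1⊕1 = 0
s2: b2⊕b3⊕b6⊕b7 = 0⊕0⊕0⊕1 = 1
s4: b4⊕b5⊕b6⊕b7 = 1⊕1⊕0⊕1 = 1
Syndrome (s4...s1) = 110 → position 6.
Overall parity (XOR of all 8 bits, including p0): 1⊕0⊕0⊕0⊕1⊕1⊕0⊕1 = 0
Overall=0, syndrome position=6 → double-bit error detected (uncorrectable).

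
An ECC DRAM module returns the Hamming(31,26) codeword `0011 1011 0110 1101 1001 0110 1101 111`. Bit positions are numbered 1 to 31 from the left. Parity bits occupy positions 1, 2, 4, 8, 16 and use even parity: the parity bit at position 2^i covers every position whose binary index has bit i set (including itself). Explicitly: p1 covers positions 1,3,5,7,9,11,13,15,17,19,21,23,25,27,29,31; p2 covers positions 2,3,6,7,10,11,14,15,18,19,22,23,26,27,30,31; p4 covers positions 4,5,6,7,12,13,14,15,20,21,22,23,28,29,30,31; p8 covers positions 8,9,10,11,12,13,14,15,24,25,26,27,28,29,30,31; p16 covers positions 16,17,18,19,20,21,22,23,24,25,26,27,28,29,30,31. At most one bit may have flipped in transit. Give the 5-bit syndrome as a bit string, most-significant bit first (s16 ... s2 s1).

11000

s1: b1⊕b3⊕b5⊕b7⊕b9⊕b11⊕b13⊕b15⊕b17⊕b19⊕b21⊕b23⊕b25⊕b27⊕b29⊕b31 = 0⊕1⊕1⊕1⊕0⊕1⊕1⊕0⊕1⊕0⊕0⊕1⊕1⊕0⊕1⊕1 = 0
s2: b2⊕b3⊕b6⊕b7⊕b10⊕b11⊕b14⊕b15⊕b18⊕b19⊕b22⊕b23⊕b26⊕b27⊕b30⊕b31 = 0⊕1⊕0⊕1⊕1⊕1⊕1⊕0⊕0⊕0⊕1⊕1⊕1⊕0⊕1⊕1 = 0
s4: b4⊕b5⊕b6⊕b7⊕b12⊕b13⊕b14⊕b15⊕b20⊕b21⊕b22⊕b23⊕b28⊕b29⊕b30⊕b31 = 1⊕1⊕0⊕1⊕0⊕1⊕1⊕0⊕1⊕0⊕1⊕1⊕1⊕1⊕1⊕1 = 0
s8: b8⊕b9⊕b10⊕b11⊕b12⊕b13⊕b14⊕b15⊕b24⊕b25⊕b26⊕b27⊕b28⊕b29⊕b30⊕b31 = 1⊕0⊕1⊕1⊕0⊕1⊕1⊕0⊕0⊕1⊕1⊕0⊕1⊕1⊕1⊕1 = 1
s16: b16⊕b17⊕b18⊕b19⊕b20⊕b21⊕b22⊕b23⊕b24⊕b25⊕b26⊕b27⊕b28⊕b29⊕b30⊕b31 = 1⊕1⊕0⊕0⊕1⊕0⊕1⊕1⊕0⊕1⊕1⊕0⊕1⊕1⊕1⊕1 = 1
Syndrome (s16...s1) = 11000 → position 24.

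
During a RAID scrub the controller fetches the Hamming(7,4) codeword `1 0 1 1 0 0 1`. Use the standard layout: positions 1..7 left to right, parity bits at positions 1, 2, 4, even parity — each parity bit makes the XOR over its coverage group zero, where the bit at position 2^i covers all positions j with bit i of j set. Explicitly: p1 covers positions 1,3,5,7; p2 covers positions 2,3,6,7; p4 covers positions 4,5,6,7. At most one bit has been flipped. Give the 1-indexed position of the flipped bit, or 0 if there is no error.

s1: b1⊕b3⊕b5⊕b7 = 1⊕1⊕0⊕1 = 1
s2: b2⊕b3⊕b6⊕b7 = 0⊕1⊕0⊕1 = 0
s4: b4⊕b5⊕b6⊕b7 = 1⊕0⊕0⊕1 = 0
Syndrome (s4...s1) = 001 → position 1.

1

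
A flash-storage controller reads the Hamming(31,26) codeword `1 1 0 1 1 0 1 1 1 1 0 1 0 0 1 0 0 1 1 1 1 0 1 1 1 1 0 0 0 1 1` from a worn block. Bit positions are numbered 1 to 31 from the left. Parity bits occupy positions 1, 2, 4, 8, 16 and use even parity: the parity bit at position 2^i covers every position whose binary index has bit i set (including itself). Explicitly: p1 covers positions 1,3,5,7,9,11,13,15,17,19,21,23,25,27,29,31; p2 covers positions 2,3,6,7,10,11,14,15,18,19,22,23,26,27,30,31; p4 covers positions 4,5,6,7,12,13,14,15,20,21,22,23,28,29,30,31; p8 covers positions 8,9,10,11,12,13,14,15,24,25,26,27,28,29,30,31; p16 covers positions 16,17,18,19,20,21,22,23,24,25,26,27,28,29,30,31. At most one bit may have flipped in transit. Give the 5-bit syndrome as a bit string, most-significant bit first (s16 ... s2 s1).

s1: b1⊕b3⊕b5⊕b7⊕b9⊕b11⊕b13⊕b15⊕b17⊕b19⊕b21⊕b23⊕b25⊕b27⊕b29⊕b31 = 1⊕0⊕1⊕1⊕1⊕0⊕0⊕1⊕0⊕1⊕1⊕1⊕1⊕0⊕0⊕1 = 0
s2: b2⊕b3⊕b6⊕b7⊕b10⊕b11⊕b14⊕b15⊕b18⊕b19⊕b22⊕b23⊕b26⊕b27⊕b30⊕b31 = 1⊕0⊕0⊕1⊕1⊕0⊕0⊕1⊕1⊕1⊕0⊕1⊕1⊕0⊕1⊕1 = 0
s4: b4⊕b5⊕b6⊕b7⊕b12⊕b13⊕b14⊕b15⊕b20⊕b21⊕b22⊕b23⊕b28⊕b29⊕b30⊕b31 = 1⊕1⊕0⊕1⊕1⊕0⊕0⊕1⊕1⊕1⊕0⊕1⊕0⊕0⊕1⊕1 = 0
s8: b8⊕b9⊕b10⊕b11⊕b12⊕b13⊕b14⊕b15⊕b24⊕b25⊕b26⊕b27⊕b28⊕b29⊕b30⊕b31 = 1⊕1⊕1⊕0⊕1⊕0⊕0⊕1⊕1⊕1⊕1⊕0⊕0⊕0⊕1⊕1 = 0
s16: b16⊕b17⊕b18⊕b19⊕b20⊕b21⊕b22⊕b23⊕b24⊕b25⊕b26⊕b27⊕b28⊕b29⊕b30⊕b31 = 0⊕0⊕1⊕1⊕1⊕1⊕0⊕1⊕1⊕1⊕1⊕0⊕0⊕0⊕1⊕1 = 0
Syndrome (s16...s1) = 00000 → position 0 (no error).

00000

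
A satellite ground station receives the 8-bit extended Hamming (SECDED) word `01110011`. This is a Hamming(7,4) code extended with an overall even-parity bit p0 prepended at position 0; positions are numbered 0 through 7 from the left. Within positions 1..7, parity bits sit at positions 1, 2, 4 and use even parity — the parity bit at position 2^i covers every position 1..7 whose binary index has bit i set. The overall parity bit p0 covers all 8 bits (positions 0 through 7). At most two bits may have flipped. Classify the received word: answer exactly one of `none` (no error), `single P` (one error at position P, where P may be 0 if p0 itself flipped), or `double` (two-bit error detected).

single 1

s1: b1⊕b3⊕b5⊕b7 = 1⊕1⊕0⊕1 = 1
s2: b2⊕b3⊕b6⊕b7 = 1⊕1⊕1⊕1 = 0
s4: b4⊕b5⊕b6⊕b7 = 0⊕0⊕1⊕1 = 0
Syndrome (s4...s1) = 001 → position 1.
Overall parity (XOR of all 8 bits, including p0): 0⊕1⊕1⊕1⊕0⊕0⊕1⊕1 = 1
Overall=1, syndrome position=1 → single-bit error at position 1.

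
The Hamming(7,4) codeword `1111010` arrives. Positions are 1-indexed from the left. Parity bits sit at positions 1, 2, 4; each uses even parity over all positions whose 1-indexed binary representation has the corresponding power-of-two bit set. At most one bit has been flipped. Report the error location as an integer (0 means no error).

s1: b1⊕b3⊕b5⊕b7 = 1⊕1⊕0⊕0 = 0
s2: b2⊕b3⊕b6⊕b7 = 1⊕1⊕1⊕0 = 1
s4: b4⊕b5⊕b6⊕b7 = 1⊕0⊕1⊕0 = 0
Syndrome (s4...s1) = 010 → position 2.

2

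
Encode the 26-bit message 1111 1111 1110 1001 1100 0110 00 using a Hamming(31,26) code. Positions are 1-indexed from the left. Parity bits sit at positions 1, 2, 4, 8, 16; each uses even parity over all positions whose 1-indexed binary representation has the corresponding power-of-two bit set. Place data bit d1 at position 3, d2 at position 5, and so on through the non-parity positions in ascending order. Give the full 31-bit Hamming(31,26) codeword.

0111111111111110010011100011000

Place data bits at non-power-of-two positions: b3=1, b5=1, b6=1, b7=1, b9=1, b10=1, b11=1, b12=1, b13=1, b14=1, b15=1, b17=0, b18=1, b19=0, b20=0, b21=1, b22=1, b23=1, b24=0, b25=0, b26=0, b27=1, b28=1, b29=0, b30=0, b31=0.
p1 = XOR of data positions {3,5,7,9,11,13,15,17,19,21,23,25,27,29,31} = 1⊕1⊕1⊕1⊕1⊕1⊕1⊕0⊕0⊕1⊕1⊕0⊕1⊕0⊕0 = 0
p2 = XOR of data positions {3,6,7,10,11,14,15,18,19,22,23,26,27,30,31} = 1⊕1⊕1⊕1⊕1⊕1⊕1⊕1⊕0⊕1⊕1⊕0⊕1⊕0⊕0 = 1
p4 = XOR of data positions {5,6,7,12,13,14,15,20,21,22,23,28,29,30,31} = 1⊕1⊕1⊕1⊕1⊕1⊕1⊕0⊕1⊕1⊕1⊕1⊕0⊕0⊕0 = 1
p8 = XOR of data positions {9,10,11,12,13,14,15,24,25,26,27,28,29,30,31} = 1⊕1⊕1⊕1⊕1⊕1⊕1⊕0⊕0⊕0⊕1⊕1⊕0⊕0⊕0 = 1
p16 = XOR of data positions {17,18,19,20,21,22,23,24,25,26,27,28,29,30,31} = 0⊕1⊕0⊕0⊕1⊕1⊕1⊕0⊕0⊕0⊕1⊕1⊕0⊕0⊕0 = 0
Codeword b1..b31 = 0111111111111110010011100011000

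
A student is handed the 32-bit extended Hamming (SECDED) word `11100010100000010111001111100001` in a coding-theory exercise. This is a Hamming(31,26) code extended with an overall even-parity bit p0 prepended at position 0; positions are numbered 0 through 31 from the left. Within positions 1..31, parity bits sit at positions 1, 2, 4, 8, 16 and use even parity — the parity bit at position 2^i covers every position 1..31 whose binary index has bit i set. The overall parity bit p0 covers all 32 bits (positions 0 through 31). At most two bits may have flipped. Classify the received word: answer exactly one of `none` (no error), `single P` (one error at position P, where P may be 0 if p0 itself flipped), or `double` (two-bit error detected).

s1: b1⊕b3⊕b5⊕b7⊕b9⊕b11⊕b13⊕b15⊕b17⊕b19⊕b21⊕b23⊕b25⊕b27⊕b29⊕b31 = 1⊕0⊕0⊕0⊕0⊕0⊕0⊕1⊕1⊕1⊕0⊕1⊕1⊕0⊕0⊕1 = 1
s2: b2⊕b3⊕b6⊕b7⊕b10⊕b11⊕b14⊕b15⊕b18⊕b19⊕b22⊕b23⊕b26⊕b27⊕b30⊕b31 = 1⊕0⊕1⊕0⊕0⊕0⊕0⊕1⊕1⊕1⊕1⊕1⊕1⊕0⊕0⊕1 = 1
s4: b4⊕b5⊕b6⊕b7⊕b12⊕b13⊕b14⊕b15⊕b20⊕b21⊕b22⊕b23⊕b28⊕b29⊕b30⊕b31 = 0⊕0⊕1⊕0⊕0⊕0⊕0⊕1⊕0⊕0⊕1⊕1⊕0⊕0⊕0⊕1 = 1
s8: b8⊕b9⊕b10⊕b11⊕b12⊕b13⊕b14⊕b15⊕b24⊕b25⊕b26⊕b27⊕b28⊕b29⊕b30⊕b31 = 1⊕0⊕0⊕0⊕0⊕0⊕0⊕1⊕1⊕1⊕1⊕0⊕0⊕0⊕0⊕1 = 0
s16: b16⊕b17⊕b18⊕b19⊕b20⊕b21⊕b22⊕b23⊕b24⊕b25⊕b26⊕b27⊕b28⊕b29⊕b30⊕b31 = 0⊕1⊕1⊕1⊕0⊕0⊕1⊕1⊕1⊕1⊕1⊕0⊕0⊕0⊕0⊕1 = 1
Syndrome (s16...s1) = 10111 → position 23.
Overall parity (XOR of all 32 bits, including p0): 1⊕1⊕1⊕0⊕0⊕0⊕1⊕0⊕1⊕0⊕0⊕0⊕0⊕0⊕0⊕1⊕0⊕1⊕1⊕1⊕0⊕0⊕1⊕1⊕1⊕1⊕1⊕0⊕0⊕0⊕0⊕1 = 1
Overall=1, syndrome position=23 → single-bit error at position 23.

single 23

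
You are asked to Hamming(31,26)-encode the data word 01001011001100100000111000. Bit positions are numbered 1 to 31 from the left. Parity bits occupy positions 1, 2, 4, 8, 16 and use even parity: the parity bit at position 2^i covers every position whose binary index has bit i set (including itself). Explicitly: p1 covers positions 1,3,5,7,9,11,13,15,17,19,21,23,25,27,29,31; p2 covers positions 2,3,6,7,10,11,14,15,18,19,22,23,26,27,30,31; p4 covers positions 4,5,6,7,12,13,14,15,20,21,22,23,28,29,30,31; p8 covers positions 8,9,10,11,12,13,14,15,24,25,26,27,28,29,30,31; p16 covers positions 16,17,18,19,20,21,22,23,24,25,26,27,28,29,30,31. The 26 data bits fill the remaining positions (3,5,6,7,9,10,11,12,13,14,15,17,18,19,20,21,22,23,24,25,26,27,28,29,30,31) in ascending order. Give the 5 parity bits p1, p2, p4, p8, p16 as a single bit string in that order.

Place data bits at non-power-of-two positions: b3=0, b5=1, b6=0, b7=0, b9=1, b10=0, b11=1, b12=1, b13=0, b14=0, b15=1, b17=1, b18=0, b19=0, b20=1, b21=0, b22=0, b23=0, b24=0, b25=0, b26=1, b27=1, b28=1, b29=0, b30=0, b31=0.
p1 = XOR of data positions {3,5,7,9,11,13,15,17,19,21,23,25,27,29,31} = 0⊕1⊕0⊕1⊕1⊕0⊕1⊕1⊕0⊕0⊕0⊕0⊕1⊕0⊕0 = 0
p2 = XOR of data positions {3,6,7,10,11,14,15,18,19,22,23,26,27,30,31} = 0⊕0⊕0⊕0⊕1⊕0⊕1⊕0⊕0⊕0⊕0⊕1⊕1⊕0⊕0 = 0
p4 = XOR of data positions {5,6,7,12,13,14,15,20,21,22,23,28,29,30,31} = 1⊕0⊕0⊕1⊕0⊕0⊕1⊕1⊕0⊕0⊕0⊕1⊕0⊕0⊕0 = 1
p8 = XOR of data positions {9,10,11,12,13,14,15,24,25,26,27,28,29,30,31} = 1⊕0⊕1⊕1⊕0⊕0⊕1⊕0⊕0⊕1⊕1⊕1⊕0⊕0⊕0 = 1
p16 = XOR of data positions {17,18,19,20,21,22,23,24,25,26,27,28,29,30,31} = 1⊕0⊕0⊕1⊕0⊕0⊕0⊕0⊕0⊕1⊕1⊕1⊕0⊕0⊕0 = 1
Parity bits p1,p2,p4,p8,p16 = 00111

00111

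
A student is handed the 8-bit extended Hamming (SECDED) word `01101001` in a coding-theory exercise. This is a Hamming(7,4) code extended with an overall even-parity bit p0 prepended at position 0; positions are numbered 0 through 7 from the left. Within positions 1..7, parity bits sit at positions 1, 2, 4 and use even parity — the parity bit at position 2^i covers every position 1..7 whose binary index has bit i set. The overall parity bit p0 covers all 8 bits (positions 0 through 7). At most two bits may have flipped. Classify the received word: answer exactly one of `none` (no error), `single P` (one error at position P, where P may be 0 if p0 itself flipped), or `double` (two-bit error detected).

s1: b1⊕b3⊕b5⊕b7 = 1⊕0⊕0⊕1 = 0
s2: b2⊕b3⊕b6⊕b7 = 1⊕0⊕0⊕1 = 0
s4: b4⊕b5⊕b6⊕b7 = 1⊕0⊕0⊕1 = 0
Syndrome (s4...s1) = 000 → position 0 (no error).
Overall parity (XOR of all 8 bits, including p0): 0⊕1⊕1⊕0⊕1⊕0⊕0⊕1 = 0
Overall=0, syndrome position=0 → no error.

none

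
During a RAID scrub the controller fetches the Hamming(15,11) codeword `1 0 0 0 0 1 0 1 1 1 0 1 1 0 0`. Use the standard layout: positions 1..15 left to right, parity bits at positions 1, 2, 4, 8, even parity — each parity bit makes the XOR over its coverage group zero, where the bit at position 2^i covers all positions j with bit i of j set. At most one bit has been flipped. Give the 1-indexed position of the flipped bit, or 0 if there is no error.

13

s1: b1⊕b3⊕b5⊕b7⊕b9⊕b11⊕b13⊕b15 = 1⊕0⊕0⊕0⊕1⊕0⊕1⊕0 = 1
s2: b2⊕b3⊕b6⊕b7⊕b10⊕b11⊕b14⊕b15 = 0⊕0⊕1⊕0⊕1⊕0⊕0⊕0 = 0
s4: b4⊕b5⊕b6⊕b7⊕b12⊕b13⊕b14⊕b15 = 0⊕0⊕1⊕0⊕1⊕1⊕0⊕0 = 1
s8: b8⊕b9⊕b10⊕b11⊕b12⊕b13⊕b14⊕b15 = 1⊕1⊕1⊕0⊕1⊕1⊕0⊕0 = 1
Syndrome (s8...s1) = 1101 → position 13.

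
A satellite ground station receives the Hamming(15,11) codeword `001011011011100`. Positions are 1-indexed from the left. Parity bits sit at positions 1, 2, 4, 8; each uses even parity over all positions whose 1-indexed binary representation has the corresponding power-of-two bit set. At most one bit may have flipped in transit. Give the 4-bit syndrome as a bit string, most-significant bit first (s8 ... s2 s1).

1011

s1: b1⊕b3⊕b5⊕b7⊕b9⊕b11⊕b13⊕b15 = 0⊕1⊕1⊕0⊕1⊕1⊕1⊕0 = 1
s2: b2⊕b3⊕b6⊕b7⊕b10⊕b11⊕b14⊕b15 = 0⊕1⊕1⊕0⊕0⊕1⊕0⊕0 = 1
s4: b4⊕b5⊕b6⊕b7⊕b12⊕b13⊕b14⊕b15 = 0⊕1⊕1⊕0⊕1⊕1⊕0⊕0 = 0
s8: b8⊕b9⊕b10⊕b11⊕b12⊕b13⊕b14⊕b15 = 1⊕1⊕0⊕1⊕1⊕1⊕0⊕0 = 1
Syndrome (s8...s1) = 1011 → position 11.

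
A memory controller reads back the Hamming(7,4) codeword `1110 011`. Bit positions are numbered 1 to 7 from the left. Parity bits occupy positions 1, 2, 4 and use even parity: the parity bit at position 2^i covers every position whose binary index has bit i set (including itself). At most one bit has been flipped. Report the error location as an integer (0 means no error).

s1: b1⊕b3⊕b5⊕b7 = 1⊕1⊕0⊕1 = 1
s2: b2⊕b3⊕b6⊕b7 = 1⊕1⊕1⊕1 = 0
s4: b4⊕b5⊕b6⊕b7 = 0⊕0⊕1⊕1 = 0
Syndrome (s4...s1) = 001 → position 1.

1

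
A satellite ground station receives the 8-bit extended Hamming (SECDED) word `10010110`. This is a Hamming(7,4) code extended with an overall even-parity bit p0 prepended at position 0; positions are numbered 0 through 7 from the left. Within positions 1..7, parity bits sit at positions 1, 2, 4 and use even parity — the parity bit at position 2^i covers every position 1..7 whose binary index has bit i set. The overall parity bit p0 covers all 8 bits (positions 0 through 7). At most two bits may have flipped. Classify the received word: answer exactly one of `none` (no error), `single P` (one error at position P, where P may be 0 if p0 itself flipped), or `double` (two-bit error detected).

s1: b1⊕b3⊕b5⊕b7 = 0⊕1⊕1⊕0 = 0
s2: b2⊕b3⊕b6⊕b7 = 0⊕1⊕1⊕0 = 0
s4: b4⊕b5⊕b6⊕b7 = 0⊕1⊕1⊕0 = 0
Syndrome (s4...s1) = 000 → position 0 (no error).
Overall parity (XOR of all 8 bits, including p0): 1⊕0⊕0⊕1⊕0⊕1⊕1⊕0 = 0
Overall=0, syndrome position=0 → no error.

none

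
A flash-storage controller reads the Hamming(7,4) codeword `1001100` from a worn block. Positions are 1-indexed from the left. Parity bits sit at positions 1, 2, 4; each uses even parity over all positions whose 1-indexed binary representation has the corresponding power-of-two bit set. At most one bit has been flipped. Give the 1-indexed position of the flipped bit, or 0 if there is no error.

s1: b1⊕b3⊕b5⊕b7 = 1⊕0⊕1⊕0 = 0
s2: b2⊕b3⊕b6⊕b7 = 0⊕0⊕0⊕0 = 0
s4: b4⊕b5⊕b6⊕b7 = 1⊕1⊕0⊕0 = 0
Syndrome (s4...s1) = 000 → position 0 (no error).

0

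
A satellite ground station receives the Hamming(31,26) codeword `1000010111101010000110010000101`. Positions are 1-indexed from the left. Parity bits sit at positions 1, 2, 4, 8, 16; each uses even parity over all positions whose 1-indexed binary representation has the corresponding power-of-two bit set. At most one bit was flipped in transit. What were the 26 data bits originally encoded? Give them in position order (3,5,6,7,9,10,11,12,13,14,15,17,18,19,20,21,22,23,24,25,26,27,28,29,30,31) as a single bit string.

s1: b1⊕b3⊕b5⊕b7⊕b9⊕b11⊕b13⊕b15⊕b17⊕b19⊕b21⊕b23⊕b25⊕b27⊕b29⊕b31 = 1⊕0⊕0⊕0⊕1⊕1⊕1⊕1⊕0⊕0⊕1⊕0⊕0⊕0⊕1⊕1 = 0
s2: b2⊕b3⊕b6⊕b7⊕b10⊕b11⊕b14⊕b15⊕b18⊕b19⊕b22⊕b23⊕b26⊕b27⊕b30⊕b31 = 0⊕0⊕1⊕0⊕1⊕1⊕0⊕1⊕0⊕0⊕0⊕0⊕0⊕0⊕0⊕1 = 1
s4: b4⊕b5⊕b6⊕b7⊕b12⊕b13⊕b14⊕b15⊕b20⊕b21⊕b22⊕b23⊕b28⊕b29⊕b30⊕b31 = 0⊕0⊕1⊕0⊕0⊕1⊕0⊕1⊕1⊕1⊕0⊕0⊕0⊕1⊕0⊕1 = 1
s8: b8⊕b9⊕b10⊕b11⊕b12⊕b13⊕b14⊕b15⊕b24⊕b25⊕b26⊕b27⊕b28⊕b29⊕b30⊕b31 = 1⊕1⊕1⊕1⊕0⊕1⊕0⊕1⊕1⊕0⊕0⊕0⊕0⊕1⊕0⊕1 = 1
s16: b16⊕b17⊕b18⊕b19⊕b20⊕b21⊕b22⊕b23⊕b24⊕b25⊕b26⊕b27⊕b28⊕b29⊕b30⊕b31 = 0⊕0⊕0⊕0⊕1⊕1⊕0⊕0⊕1⊕0⊕0⊕0⊕0⊕1⊕0⊕1 = 1
Syndrome (s16...s1) = 11110 → position 30.
Flip bit 30: corrected codeword = 1000010111101010000110010000111
Data bits at positions 3,5,6,7,9,10,11,12,13,14,15,17,18,19,20,21,22,23,24,25,26,27,28,29,30,31: 00101110101000110010000111

00101110101000110010000111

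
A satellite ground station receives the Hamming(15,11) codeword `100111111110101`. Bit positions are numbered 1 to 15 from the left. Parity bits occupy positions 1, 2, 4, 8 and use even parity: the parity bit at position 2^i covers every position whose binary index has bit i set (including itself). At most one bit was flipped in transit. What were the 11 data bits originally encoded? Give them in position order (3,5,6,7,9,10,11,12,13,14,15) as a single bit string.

11111110101

s1: b1⊕b3⊕b5⊕b7⊕b9⊕b11⊕b13⊕b15 = 1⊕0⊕1⊕1⊕1⊕1⊕1⊕1 = 1
s2: b2⊕b3⊕b6⊕b7⊕b10⊕b11⊕b14⊕b15 = 0⊕0⊕1⊕1⊕1⊕1⊕0⊕1 = 1
s4: b4⊕b5⊕b6⊕b7⊕b12⊕b13⊕b14⊕b15 = 1⊕1⊕1⊕1⊕0⊕1⊕0⊕1 = 0
s8: b8⊕b9⊕b10⊕b11⊕b12⊕b13⊕b14⊕b15 = 1⊕1⊕1⊕1⊕0⊕1⊕0⊕1 = 0
Syndrome (s8...s1) = 0011 → position 3.
Flip bit 3: corrected codeword = 101111111110101
Data bits at positions 3,5,6,7,9,10,11,12,13,14,15: 11111110101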